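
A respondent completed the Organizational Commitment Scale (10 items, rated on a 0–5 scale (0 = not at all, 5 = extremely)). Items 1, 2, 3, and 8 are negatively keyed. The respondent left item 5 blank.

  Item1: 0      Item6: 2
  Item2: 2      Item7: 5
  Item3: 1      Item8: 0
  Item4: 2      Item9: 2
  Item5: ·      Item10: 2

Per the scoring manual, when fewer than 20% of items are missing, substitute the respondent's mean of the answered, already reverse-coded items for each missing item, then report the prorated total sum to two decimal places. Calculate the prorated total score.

Reverse-coded (on a 0–5 scale, reversed = 5 − raw):
  item 1: 5 − 0 = 5
  item 2: 5 − 2 = 3
  item 3: 5 − 1 = 4
  item 8: 5 − 0 = 5
Completed scored items (9 of 10): 5, 3, 4, 2, 2, 5, 5, 2, 2; sum = 30.
Person mean = 30 / 9 ≈ 3.3333
Prorated total = (30 / 9) × 10 = 33.33 (to 2 dp)

33.33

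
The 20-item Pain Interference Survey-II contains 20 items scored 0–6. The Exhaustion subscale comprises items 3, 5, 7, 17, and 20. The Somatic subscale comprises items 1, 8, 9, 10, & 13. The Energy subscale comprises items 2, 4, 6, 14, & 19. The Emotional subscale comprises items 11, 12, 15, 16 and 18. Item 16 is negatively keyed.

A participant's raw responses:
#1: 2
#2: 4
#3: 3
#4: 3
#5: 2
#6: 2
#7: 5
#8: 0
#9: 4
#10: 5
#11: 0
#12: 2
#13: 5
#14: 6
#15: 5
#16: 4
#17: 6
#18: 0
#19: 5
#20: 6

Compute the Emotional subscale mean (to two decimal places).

Emotional items: 11, 12, 15, 16, 18.
Of these, item 16 is negatively keyed; reversed = (0+6) − raw = 6 − raw.
  item 11: 0
  item 12: 2
  item 15: 5
  item 16: 6 − 4 = 2
  item 18: 0
Sum = 0 + 2 + 5 + 2 + 0 = 9
Mean = 9 / 5 = 1.80

1.80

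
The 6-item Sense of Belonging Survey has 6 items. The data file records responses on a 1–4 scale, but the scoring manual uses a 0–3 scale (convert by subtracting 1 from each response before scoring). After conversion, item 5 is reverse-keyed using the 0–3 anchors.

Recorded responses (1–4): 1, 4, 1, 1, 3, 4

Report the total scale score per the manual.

7

Convert to 0–3: 0, 3, 0, 0, 2, 3
Reverse-coded (reversed = (0+3) − raw = 3 − raw):
  item 5: 3 − 2 = 1
Scored: 0, 3, 0, 0, 1, 3
Total = 7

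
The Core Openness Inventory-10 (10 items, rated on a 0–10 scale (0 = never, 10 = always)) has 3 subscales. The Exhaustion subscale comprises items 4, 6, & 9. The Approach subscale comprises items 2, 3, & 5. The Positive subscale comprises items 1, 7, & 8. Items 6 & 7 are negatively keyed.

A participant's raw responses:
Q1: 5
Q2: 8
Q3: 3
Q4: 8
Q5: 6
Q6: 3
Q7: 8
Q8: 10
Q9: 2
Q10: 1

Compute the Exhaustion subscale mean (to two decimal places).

5.67

Exhaustion items: 4, 6, 9.
Of these, item 6 is negatively keyed; on a 0–10 scale, reversed = 10 − raw.
  item 4: 8
  item 6: 10 − 3 = 7
  item 9: 2
Sum = 8 + 7 + 2 = 17
Mean = 17 / 3 = 5.67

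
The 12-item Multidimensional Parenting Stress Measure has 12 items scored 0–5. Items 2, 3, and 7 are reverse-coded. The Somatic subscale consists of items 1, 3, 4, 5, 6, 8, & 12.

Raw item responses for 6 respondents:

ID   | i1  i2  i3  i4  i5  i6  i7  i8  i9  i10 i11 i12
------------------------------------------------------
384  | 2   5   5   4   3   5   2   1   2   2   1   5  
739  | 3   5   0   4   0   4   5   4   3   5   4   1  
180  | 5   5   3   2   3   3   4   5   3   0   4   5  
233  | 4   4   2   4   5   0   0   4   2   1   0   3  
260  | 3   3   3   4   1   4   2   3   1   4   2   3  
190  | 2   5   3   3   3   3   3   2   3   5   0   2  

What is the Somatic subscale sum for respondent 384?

Respondent 384 raw: 2, 5, 5, 4, 3, 5, 2, 1, 2, 2, 1, 5.
Somatic items: 1, 3, 4, 5, 6, 8, 12.
Reverse-coded (on a 0–5 scale, reversed = 5 − raw):
  item 1: 2
  item 3: 5 − 5 = 0
  item 4: 4
  item 5: 3
  item 6: 5
  item 8: 1
  item 12: 5
Sum = 2 + 0 + 4 + 3 + 5 + 1 + 5 = 20

20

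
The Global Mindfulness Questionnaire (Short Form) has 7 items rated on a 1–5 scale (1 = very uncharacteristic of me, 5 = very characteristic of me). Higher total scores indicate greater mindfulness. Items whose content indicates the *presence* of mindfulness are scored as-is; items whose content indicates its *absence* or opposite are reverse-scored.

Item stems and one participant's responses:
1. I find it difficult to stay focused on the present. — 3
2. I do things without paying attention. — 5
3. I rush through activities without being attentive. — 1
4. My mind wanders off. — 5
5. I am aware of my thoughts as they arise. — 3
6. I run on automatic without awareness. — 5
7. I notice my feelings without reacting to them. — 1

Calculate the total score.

15

Items 1, 2, 3, 4, 6 describe the absence/opposite of mindfulness → reverse-score.
on a 1–5 scale, reversed = 6 − raw.
  item 1: 6 − 3 = 3
  item 2: 6 − 5 = 1
  item 3: 6 − 1 = 5
  item 4: 6 − 5 = 1
  item 5: 3
  item 6: 6 − 5 = 1
  item 7: 1
Total = 3 + 1 + 5 + 1 + 3 + 1 + 1 = 15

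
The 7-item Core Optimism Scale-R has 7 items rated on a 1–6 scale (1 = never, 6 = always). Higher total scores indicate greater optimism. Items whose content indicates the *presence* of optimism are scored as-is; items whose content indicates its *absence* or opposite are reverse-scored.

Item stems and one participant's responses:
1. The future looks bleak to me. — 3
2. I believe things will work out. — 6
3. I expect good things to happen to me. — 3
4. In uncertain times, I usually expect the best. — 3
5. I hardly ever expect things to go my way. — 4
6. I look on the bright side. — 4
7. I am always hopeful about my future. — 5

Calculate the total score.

Items 1, 5 describe the absence/opposite of optimism → reverse-score.
reversed = (1+6) − raw = 7 − raw.
  item 1: 7 − 3 = 4
  item 2: 6
  item 3: 3
  item 4: 3
  item 5: 7 − 4 = 3
  item 6: 4
  item 7: 5
Total = 4 + 6 + 3 + 3 + 3 + 4 + 5 = 28

28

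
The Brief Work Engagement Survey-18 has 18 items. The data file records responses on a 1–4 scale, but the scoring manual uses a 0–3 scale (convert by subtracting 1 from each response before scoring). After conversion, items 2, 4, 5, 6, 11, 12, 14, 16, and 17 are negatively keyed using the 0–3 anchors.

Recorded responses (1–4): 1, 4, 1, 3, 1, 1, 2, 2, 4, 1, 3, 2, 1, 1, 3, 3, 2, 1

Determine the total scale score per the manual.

23

Convert to 0–3: 0, 3, 0, 2, 0, 0, 1, 1, 3, 0, 2, 1, 0, 0, 2, 2, 1, 0
Reverse-coded (reversed = (0+3) − raw = 3 − raw):
  item 2: 3 − 3 = 0
  item 4: 3 − 2 = 1
  item 5: 3 − 0 = 3
  item 6: 3 − 0 = 3
  item 11: 3 − 2 = 1
  item 12: 3 − 1 = 2
  item 14: 3 − 0 = 3
  item 16: 3 − 2 = 1
  item 17: 3 − 1 = 2
Scored: 0, 0, 0, 1, 3, 3, 1, 1, 3, 0, 1, 2, 0, 3, 2, 1, 2, 0
Total = 23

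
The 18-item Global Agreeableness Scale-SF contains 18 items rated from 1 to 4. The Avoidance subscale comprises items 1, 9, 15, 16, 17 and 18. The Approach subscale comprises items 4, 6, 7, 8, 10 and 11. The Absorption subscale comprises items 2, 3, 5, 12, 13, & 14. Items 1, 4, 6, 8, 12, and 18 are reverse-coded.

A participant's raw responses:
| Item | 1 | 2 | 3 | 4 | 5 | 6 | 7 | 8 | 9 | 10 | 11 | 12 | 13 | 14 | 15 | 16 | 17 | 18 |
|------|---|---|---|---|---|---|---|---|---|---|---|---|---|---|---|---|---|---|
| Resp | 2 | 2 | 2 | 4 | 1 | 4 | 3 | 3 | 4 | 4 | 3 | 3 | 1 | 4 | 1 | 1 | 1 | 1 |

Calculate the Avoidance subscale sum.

Avoidance items: 1, 9, 15, 16, 17, 18.
Of these, items 1 & 18 are reverse-coded; on a 1–4 scale, reversed = 5 − raw.
  item 1: 5 − 2 = 3
  item 9: 4
  item 15: 1
  item 16: 1
  item 17: 1
  item 18: 5 − 1 = 4
Sum = 3 + 4 + 1 + 1 + 1 + 4 = 14

14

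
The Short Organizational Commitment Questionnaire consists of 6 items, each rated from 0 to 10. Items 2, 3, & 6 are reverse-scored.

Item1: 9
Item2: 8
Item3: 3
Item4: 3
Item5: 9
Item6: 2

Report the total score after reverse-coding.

Reverse-scored items use 10 − raw:
  item 2: 10 − 8 = 2
  item 3: 10 − 3 = 7
  item 6: 10 − 2 = 8
Scored responses: 9, 2, 7, 3, 9, 8
Total = 9 + 2 + 7 + 3 + 9 + 8 = 38

38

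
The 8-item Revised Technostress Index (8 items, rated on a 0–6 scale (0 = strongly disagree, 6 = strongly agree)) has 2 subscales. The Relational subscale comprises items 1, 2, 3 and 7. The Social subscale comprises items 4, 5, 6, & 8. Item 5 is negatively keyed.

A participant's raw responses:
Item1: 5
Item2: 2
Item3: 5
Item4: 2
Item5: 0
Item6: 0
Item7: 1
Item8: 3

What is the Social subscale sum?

11

Social items: 4, 5, 6, 8.
Of these, item 5 is negatively keyed; reverse-coded value = 6 − response.
  item 4: 2
  item 5: 6 − 0 = 6
  item 6: 0
  item 8: 3
Sum = 2 + 6 + 0 + 3 = 11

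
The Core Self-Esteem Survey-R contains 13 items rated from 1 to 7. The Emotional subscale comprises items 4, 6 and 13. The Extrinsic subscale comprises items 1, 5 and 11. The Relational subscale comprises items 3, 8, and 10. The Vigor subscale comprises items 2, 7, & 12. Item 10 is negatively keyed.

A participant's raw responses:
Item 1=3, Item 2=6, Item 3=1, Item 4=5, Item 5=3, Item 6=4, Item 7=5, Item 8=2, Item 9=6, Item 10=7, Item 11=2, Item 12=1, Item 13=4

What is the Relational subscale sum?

4

Relational items: 3, 8, 10.
Of these, item 10 is negatively keyed; reversed = (1+7) − raw = 8 − raw.
  item 3: 1
  item 8: 2
  item 10: 8 − 7 = 1
Sum = 1 + 2 + 1 = 4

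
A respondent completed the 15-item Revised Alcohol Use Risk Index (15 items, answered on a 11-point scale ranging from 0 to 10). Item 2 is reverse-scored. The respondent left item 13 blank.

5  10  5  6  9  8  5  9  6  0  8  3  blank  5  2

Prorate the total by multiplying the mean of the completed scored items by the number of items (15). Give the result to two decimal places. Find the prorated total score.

76.07

Reverse-coded (on a 0–10 scale, reversed = 10 − raw):
  item 2: 10 − 10 = 0
Completed scored items (14 of 15): 5, 0, 5, 6, 9, 8, 5, 9, 6, 0, 8, 3, 5, 2; sum = 71.
Person mean = 71 / 14 ≈ 5.0714
Prorated total = (71 / 14) × 15 = 76.07 (to 2 dp)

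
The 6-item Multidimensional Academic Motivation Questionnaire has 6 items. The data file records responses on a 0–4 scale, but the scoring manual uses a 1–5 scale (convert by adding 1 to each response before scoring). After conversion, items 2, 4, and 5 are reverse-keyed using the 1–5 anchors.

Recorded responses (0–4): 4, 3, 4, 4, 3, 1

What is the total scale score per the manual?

Convert to 1–5: 5, 4, 5, 5, 4, 2
Reverse-coded (reverse-coded value = 6 − response):
  item 2: 6 − 4 = 2
  item 4: 6 − 5 = 1
  item 5: 6 − 4 = 2
Scored: 5, 2, 5, 1, 2, 2
Total = 17

17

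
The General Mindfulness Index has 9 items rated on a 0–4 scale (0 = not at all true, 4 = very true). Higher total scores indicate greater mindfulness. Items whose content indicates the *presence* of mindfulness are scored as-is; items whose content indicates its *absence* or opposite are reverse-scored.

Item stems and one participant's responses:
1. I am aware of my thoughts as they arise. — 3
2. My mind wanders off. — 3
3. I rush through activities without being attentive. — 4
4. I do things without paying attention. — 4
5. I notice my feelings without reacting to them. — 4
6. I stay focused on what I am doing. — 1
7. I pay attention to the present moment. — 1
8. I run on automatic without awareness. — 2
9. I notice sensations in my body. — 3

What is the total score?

15

Items 2, 3, 4, 8 describe the absence/opposite of mindfulness → reverse-score.
on a 0–4 scale, reversed = 4 − raw.
  item 1: 3
  item 2: 4 − 3 = 1
  item 3: 4 − 4 = 0
  item 4: 4 − 4 = 0
  item 5: 4
  item 6: 1
  item 7: 1
  item 8: 4 − 2 = 2
  item 9: 3
Total = 3 + 1 + 0 + 0 + 4 + 1 + 1 + 2 + 3 = 15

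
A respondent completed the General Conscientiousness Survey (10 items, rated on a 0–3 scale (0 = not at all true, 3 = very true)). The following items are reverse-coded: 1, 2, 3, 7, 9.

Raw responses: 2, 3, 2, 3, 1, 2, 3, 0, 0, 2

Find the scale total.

Reversing items 1, 2, 3, 7, and 9 with 3 − raw:
Total = (3−2) + (3−3) + (3−2) + 3 + 1 + 2 + (3−3) + 0 + (3−0) + 2
      = 1 + 0 + 1 + 3 + 1 + 2 + 0 + 0 + 3 + 2 = 13

13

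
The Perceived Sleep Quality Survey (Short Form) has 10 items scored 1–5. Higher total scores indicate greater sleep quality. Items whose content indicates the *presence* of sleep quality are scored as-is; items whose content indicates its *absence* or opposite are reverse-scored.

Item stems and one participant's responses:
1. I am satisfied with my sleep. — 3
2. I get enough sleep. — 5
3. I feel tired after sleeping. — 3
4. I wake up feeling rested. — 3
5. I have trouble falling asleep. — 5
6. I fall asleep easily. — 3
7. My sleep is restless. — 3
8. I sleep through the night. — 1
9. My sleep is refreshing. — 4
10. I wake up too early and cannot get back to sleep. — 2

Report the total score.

Items 3, 5, 7, 10 describe the absence/opposite of sleep quality → reverse-score.
reversed = (1+5) − raw = 6 − raw.
  item 1: 3
  item 2: 5
  item 3: 6 − 3 = 3
  item 4: 3
  item 5: 6 − 5 = 1
  item 6: 3
  item 7: 6 − 3 = 3
  item 8: 1
  item 9: 4
  item 10: 6 − 2 = 4
Total = 3 + 5 + 3 + 3 + 1 + 3 + 3 + 1 + 4 + 4 = 30

30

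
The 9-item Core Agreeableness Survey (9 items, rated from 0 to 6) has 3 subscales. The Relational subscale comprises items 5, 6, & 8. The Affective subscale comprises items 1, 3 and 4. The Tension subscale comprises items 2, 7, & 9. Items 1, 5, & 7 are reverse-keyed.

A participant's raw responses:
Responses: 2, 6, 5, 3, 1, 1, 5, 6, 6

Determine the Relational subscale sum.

Relational items: 5, 6, 8.
Of these, item 5 is reverse-keyed; reverse-coded value = 6 − response.
  item 5: 6 − 1 = 5
  item 6: 1
  item 8: 6
Sum = 5 + 1 + 6 = 12

12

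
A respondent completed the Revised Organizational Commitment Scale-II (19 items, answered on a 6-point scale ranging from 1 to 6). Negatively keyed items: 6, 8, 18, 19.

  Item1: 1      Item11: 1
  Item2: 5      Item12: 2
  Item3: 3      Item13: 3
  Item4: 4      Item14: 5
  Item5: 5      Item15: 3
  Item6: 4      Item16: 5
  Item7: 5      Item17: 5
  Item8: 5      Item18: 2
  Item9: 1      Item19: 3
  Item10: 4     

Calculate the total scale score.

Raw sum = 66. Negatively keyed items: 6, 8, 18, 19; their raw sum = 14.
Each reversal replaces raw with 7 − raw, changing the total by 7 − 2·raw per item.
Total = 66 + 4·7 − 2·14 = 66 + 28 − 28 = 66

66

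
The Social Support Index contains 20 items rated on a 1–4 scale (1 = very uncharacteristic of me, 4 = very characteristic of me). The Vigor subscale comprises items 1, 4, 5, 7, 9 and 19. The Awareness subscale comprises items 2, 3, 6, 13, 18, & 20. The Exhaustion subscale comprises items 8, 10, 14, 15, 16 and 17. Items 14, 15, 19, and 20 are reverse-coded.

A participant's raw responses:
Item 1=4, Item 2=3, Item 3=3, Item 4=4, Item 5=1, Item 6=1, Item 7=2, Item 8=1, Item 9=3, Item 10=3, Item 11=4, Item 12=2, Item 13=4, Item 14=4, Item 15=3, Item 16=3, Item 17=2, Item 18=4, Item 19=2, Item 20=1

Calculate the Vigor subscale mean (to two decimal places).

Vigor items: 1, 4, 5, 7, 9, 19.
Of these, item 19 is reverse-coded; reverse-coded value = 5 − response.
  item 1: 4
  item 4: 4
  item 5: 1
  item 7: 2
  item 9: 3
  item 19: 5 − 2 = 3
Sum = 4 + 4 + 1 + 2 + 3 + 3 = 17
Mean = 17 / 6 = 2.83

2.83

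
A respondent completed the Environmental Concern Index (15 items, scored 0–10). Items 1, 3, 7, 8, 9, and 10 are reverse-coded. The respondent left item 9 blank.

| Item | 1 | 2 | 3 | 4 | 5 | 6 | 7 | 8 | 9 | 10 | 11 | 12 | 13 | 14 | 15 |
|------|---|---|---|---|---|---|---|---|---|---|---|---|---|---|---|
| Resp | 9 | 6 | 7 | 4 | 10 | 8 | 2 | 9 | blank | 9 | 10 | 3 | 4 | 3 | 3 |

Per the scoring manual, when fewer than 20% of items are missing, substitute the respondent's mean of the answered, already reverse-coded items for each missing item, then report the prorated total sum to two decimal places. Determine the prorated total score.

69.64

Reverse-coded (on a 0–10 scale, reversed = 10 − raw):
  item 1: 10 − 9 = 1
  item 3: 10 − 7 = 3
  item 7: 10 − 2 = 8
  item 8: 10 − 9 = 1
  item 10: 10 − 9 = 1
Completed scored items (14 of 15): 1, 6, 3, 4, 10, 8, 8, 1, 1, 10, 3, 4, 3, 3; sum = 65.
Person mean = 65 / 14 ≈ 4.6429
Prorated total = (65 / 14) × 15 = 69.64 (to 2 dp)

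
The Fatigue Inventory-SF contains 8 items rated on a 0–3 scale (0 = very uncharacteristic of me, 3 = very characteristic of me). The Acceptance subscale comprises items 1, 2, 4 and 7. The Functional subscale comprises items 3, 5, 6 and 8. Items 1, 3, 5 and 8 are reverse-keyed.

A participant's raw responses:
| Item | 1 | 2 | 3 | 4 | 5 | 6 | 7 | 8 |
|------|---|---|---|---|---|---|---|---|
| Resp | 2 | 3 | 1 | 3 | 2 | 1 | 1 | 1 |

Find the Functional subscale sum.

Functional items: 3, 5, 6, 8.
Of these, items 3, 5, and 8 are reverse-keyed; reversed = (0+3) − raw = 3 − raw.
  item 3: 3 − 1 = 2
  item 5: 3 − 2 = 1
  item 6: 1
  item 8: 3 − 1 = 2
Sum = 2 + 1 + 1 + 2 = 6

6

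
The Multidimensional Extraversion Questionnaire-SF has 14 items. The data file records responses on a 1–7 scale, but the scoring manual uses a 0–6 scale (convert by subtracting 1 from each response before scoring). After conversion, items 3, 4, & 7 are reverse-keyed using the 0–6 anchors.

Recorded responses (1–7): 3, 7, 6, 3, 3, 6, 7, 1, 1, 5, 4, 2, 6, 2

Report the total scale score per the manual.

Convert to 0–6: 2, 6, 5, 2, 2, 5, 6, 0, 0, 4, 3, 1, 5, 1
Reverse-coded (reversed = (0+6) − raw = 6 − raw):
  item 3: 6 − 5 = 1
  item 4: 6 − 2 = 4
  item 7: 6 − 6 = 0
Scored: 2, 6, 1, 4, 2, 5, 0, 0, 0, 4, 3, 1, 5, 1
Total = 34

34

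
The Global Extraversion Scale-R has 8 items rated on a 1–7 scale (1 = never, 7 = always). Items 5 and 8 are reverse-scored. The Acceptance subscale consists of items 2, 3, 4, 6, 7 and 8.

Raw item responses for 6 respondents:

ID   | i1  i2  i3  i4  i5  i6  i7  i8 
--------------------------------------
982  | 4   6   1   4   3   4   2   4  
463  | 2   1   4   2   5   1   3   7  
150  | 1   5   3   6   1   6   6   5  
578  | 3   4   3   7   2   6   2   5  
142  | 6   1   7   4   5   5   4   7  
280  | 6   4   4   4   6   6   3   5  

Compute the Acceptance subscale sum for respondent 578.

Respondent 578 raw: 3, 4, 3, 7, 2, 6, 2, 5.
Acceptance items: 2, 3, 4, 6, 7, 8.
Reverse-coded (reversed = (1+7) − raw = 8 − raw):
  item 2: 4
  item 3: 3
  item 4: 7
  item 6: 6
  item 7: 2
  item 8: 8 − 5 = 3
Sum = 4 + 3 + 7 + 6 + 2 + 3 = 25

25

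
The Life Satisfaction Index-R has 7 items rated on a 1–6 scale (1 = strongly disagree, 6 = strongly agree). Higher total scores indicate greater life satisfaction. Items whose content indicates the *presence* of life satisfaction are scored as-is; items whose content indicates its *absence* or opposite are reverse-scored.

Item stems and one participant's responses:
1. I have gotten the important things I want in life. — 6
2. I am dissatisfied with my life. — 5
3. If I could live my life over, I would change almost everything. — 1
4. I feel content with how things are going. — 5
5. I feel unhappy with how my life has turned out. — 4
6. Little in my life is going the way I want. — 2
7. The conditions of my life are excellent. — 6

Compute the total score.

33

Items 2, 3, 5, 6 describe the absence/opposite of life satisfaction → reverse-score.
on a 1–6 scale, reversed = 7 − raw.
  item 1: 6
  item 2: 7 − 5 = 2
  item 3: 7 − 1 = 6
  item 4: 5
  item 5: 7 − 4 = 3
  item 6: 7 − 2 = 5
  item 7: 6
Total = 6 + 2 + 6 + 5 + 3 + 5 + 6 = 33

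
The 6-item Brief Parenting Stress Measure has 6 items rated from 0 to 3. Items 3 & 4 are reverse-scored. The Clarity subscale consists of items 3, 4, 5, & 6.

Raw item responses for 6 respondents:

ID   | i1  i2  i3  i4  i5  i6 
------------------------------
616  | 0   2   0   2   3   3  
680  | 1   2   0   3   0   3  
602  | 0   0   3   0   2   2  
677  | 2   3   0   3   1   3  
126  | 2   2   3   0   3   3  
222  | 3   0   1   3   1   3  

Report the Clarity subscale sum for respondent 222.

6

Respondent 222 raw: 3, 0, 1, 3, 1, 3.
Clarity items: 3, 4, 5, 6.
Reverse-coded (reversed = (0+3) − raw = 3 − raw):
  item 3: 3 − 1 = 2
  item 4: 3 − 3 = 0
  item 5: 1
  item 6: 3
Sum = 2 + 0 + 1 + 3 = 6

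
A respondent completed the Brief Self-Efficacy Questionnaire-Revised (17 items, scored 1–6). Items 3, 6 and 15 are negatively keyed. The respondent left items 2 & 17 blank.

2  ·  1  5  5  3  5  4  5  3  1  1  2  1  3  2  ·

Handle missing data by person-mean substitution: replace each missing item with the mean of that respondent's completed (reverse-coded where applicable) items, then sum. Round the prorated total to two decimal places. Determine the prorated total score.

Reverse-coded (on a 1–6 scale, reversed = 7 − raw):
  item 3: 7 − 1 = 6
  item 6: 7 − 3 = 4
  item 15: 7 − 3 = 4
Completed scored items (15 of 17): 2, 6, 5, 5, 4, 5, 4, 5, 3, 1, 1, 2, 1, 4, 2; sum = 50.
Person mean = 50 / 15 ≈ 3.3333
Prorated total = (50 / 15) × 17 = 56.67 (to 2 dp)

56.67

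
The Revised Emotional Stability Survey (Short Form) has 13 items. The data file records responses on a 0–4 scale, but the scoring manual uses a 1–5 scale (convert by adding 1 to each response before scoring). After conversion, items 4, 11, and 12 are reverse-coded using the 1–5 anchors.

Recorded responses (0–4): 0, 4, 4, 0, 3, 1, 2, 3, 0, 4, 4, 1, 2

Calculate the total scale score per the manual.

Convert to 1–5: 1, 5, 5, 1, 4, 2, 3, 4, 1, 5, 5, 2, 3
Reverse-coded (reverse-coded value = 6 − response):
  item 4: 6 − 1 = 5
  item 11: 6 − 5 = 1
  item 12: 6 − 2 = 4
Scored: 1, 5, 5, 5, 4, 2, 3, 4, 1, 5, 1, 4, 3
Total = 43

43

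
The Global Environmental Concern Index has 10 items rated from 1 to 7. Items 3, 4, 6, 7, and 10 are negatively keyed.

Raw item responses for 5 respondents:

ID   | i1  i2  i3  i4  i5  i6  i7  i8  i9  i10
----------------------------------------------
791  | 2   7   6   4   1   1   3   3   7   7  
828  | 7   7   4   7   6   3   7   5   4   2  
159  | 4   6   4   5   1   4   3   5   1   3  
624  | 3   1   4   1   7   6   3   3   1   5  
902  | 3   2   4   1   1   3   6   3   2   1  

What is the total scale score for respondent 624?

Respondent 624 raw: 3, 1, 4, 1, 7, 6, 3, 3, 1, 5.
Reverse-coded (reversed = (1+7) − raw = 8 − raw):
  item 1: 3
  item 2: 1
  item 3: 8 − 4 = 4
  item 4: 8 − 1 = 7
  item 5: 7
  item 6: 8 − 6 = 2
  item 7: 8 − 3 = 5
  item 8: 3
  item 9: 1
  item 10: 8 − 5 = 3
Sum = 3 + 1 + 4 + 7 + 7 + 2 + 5 + 3 + 1 + 3 = 36

36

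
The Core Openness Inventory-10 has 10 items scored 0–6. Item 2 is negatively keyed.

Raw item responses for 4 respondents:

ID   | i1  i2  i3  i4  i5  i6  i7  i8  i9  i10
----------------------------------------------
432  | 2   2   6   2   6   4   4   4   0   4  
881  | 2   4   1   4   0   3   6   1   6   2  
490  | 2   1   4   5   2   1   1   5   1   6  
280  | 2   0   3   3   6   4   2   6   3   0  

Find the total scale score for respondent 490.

Respondent 490 raw: 2, 1, 4, 5, 2, 1, 1, 5, 1, 6.
Reverse-coded (reverse-coded value = 6 − response):
  item 1: 2
  item 2: 6 − 1 = 5
  item 3: 4
  item 4: 5
  item 5: 2
  item 6: 1
  item 7: 1
  item 8: 5
  item 9: 1
  item 10: 6
Sum = 2 + 5 + 4 + 5 + 2 + 1 + 1 + 5 + 1 + 6 = 32

32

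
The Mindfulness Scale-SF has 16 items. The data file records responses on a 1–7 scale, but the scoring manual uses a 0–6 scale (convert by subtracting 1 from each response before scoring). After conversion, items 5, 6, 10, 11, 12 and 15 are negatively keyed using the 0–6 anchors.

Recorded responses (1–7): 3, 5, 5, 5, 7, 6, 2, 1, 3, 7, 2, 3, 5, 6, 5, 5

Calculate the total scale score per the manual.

Convert to 0–6: 2, 4, 4, 4, 6, 5, 1, 0, 2, 6, 1, 2, 4, 5, 4, 4
Reverse-coded (on a 0–6 scale, reversed = 6 − raw):
  item 5: 6 − 6 = 0
  item 6: 6 − 5 = 1
  item 10: 6 − 6 = 0
  item 11: 6 − 1 = 5
  item 12: 6 − 2 = 4
  item 15: 6 − 4 = 2
Scored: 2, 4, 4, 4, 0, 1, 1, 0, 2, 0, 5, 4, 4, 5, 2, 4
Total = 42

42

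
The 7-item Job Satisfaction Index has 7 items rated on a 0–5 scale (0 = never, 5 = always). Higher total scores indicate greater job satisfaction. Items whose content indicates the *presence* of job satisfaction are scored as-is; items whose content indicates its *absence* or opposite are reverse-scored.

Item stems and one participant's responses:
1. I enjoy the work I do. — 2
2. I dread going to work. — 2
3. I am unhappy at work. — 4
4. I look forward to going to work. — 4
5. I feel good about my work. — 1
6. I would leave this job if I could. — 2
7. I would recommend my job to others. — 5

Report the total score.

19

Items 2, 3, 6 describe the absence/opposite of job satisfaction → reverse-score.
on a 0–5 scale, reversed = 5 − raw.
  item 1: 2
  item 2: 5 − 2 = 3
  item 3: 5 − 4 = 1
  item 4: 4
  item 5: 1
  item 6: 5 − 2 = 3
  item 7: 5
Total = 2 + 3 + 1 + 4 + 1 + 3 + 5 = 19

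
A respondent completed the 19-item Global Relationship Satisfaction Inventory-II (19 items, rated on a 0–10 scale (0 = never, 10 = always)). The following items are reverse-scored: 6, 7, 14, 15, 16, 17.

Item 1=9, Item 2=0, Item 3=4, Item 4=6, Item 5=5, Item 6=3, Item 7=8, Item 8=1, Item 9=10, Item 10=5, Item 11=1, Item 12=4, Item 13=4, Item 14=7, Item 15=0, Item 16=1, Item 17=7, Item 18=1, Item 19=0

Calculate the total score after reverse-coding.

84

Reversing items 6, 7, 14, 15, 16, and 17 with 10 − raw:
Total = 9 + 0 + 4 + 6 + 5 + (10−3) + (10−8) + 1 + 10 + 5 + 1 + 4 + 4 + (10−7) + (10−0) + (10−1) + (10−7) + 1 + 0
      = 9 + 0 + 4 + 6 + 5 + 7 + 2 + 1 + 10 + 5 + 1 + 4 + 4 + 3 + 10 + 9 + 3 + 1 + 0 = 84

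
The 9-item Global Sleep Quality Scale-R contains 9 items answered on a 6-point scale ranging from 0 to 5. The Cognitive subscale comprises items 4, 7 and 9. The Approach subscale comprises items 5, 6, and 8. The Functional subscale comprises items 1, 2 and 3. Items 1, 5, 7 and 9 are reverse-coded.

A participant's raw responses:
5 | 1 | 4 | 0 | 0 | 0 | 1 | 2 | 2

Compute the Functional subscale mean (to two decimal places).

Functional items: 1, 2, 3.
Of these, item 1 is reverse-coded; on a 0–5 scale, reversed = 5 − raw.
  item 1: 5 − 5 = 0
  item 2: 1
  item 3: 4
Sum = 0 + 1 + 4 = 5
Mean = 5 / 3 = 1.67

1.67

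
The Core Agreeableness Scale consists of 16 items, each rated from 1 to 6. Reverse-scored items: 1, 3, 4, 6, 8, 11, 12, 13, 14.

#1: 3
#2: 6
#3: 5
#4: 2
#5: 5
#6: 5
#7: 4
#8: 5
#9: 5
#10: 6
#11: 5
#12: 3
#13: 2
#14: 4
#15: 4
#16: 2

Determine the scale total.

61

Reverse-coded items (on a 1–6 scale, reversed = 7 − raw):
  item 1: 7 − 3 = 4
  item 3: 7 − 5 = 2
  item 4: 7 − 2 = 5
  item 6: 7 − 5 = 2
  item 8: 7 − 5 = 2
  item 11: 7 − 5 = 2
  item 12: 7 − 3 = 4
  item 13: 7 − 2 = 5
  item 14: 7 − 4 = 3
Scored items: 4, 6, 2, 5, 5, 2, 4, 2, 5, 6, 2, 4, 5, 3, 4, 2
Total = 4 + 6 + 2 + 5 + 5 + 2 + 4 + 2 + 5 + 6 + 2 + 4 + 5 + 3 + 4 + 2 = 61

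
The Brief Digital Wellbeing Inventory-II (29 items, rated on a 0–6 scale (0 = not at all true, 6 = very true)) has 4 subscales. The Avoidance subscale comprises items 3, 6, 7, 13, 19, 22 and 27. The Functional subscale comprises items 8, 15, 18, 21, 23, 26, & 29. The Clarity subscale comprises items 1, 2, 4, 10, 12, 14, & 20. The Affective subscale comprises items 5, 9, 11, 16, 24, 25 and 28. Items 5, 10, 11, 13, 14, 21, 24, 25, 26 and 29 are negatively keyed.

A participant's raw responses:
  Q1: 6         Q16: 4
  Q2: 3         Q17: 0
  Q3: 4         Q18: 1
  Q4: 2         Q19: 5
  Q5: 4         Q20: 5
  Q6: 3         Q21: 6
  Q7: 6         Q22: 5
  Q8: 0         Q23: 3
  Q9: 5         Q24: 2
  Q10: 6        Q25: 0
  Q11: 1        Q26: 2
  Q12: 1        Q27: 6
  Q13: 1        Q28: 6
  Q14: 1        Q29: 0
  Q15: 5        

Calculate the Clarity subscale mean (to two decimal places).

3.14

Clarity items: 1, 2, 4, 10, 12, 14, 20.
Of these, items 10 and 14 are negatively keyed; reversed = (0+6) − raw = 6 − raw.
  item 1: 6
  item 2: 3
  item 4: 2
  item 10: 6 − 6 = 0
  item 12: 1
  item 14: 6 − 1 = 5
  item 20: 5
Sum = 6 + 3 + 2 + 0 + 1 + 5 + 5 = 22
Mean = 22 / 7 = 3.14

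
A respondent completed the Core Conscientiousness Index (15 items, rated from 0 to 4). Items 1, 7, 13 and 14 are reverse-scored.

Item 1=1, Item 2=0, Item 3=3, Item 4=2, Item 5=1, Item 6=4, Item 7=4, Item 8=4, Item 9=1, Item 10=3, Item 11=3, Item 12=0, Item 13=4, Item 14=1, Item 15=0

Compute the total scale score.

27

Reversing items 1, 7, 13 and 14 with 4 − raw:
Total = (4−1) + 0 + 3 + 2 + 1 + 4 + (4−4) + 4 + 1 + 3 + 3 + 0 + (4−4) + (4−1) + 0
      = 3 + 0 + 3 + 2 + 1 + 4 + 0 + 4 + 1 + 3 + 3 + 0 + 0 + 3 + 0 = 27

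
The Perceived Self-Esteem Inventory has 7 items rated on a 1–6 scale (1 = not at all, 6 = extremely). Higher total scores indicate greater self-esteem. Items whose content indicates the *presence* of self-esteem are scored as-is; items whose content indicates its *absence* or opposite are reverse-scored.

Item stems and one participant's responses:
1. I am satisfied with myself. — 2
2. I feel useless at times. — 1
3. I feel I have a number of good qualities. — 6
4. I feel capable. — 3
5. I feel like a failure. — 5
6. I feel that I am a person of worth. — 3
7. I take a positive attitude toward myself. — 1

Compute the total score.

Items 2, 5 describe the absence/opposite of self-esteem → reverse-score.
reversed = (1+6) − raw = 7 − raw.
  item 1: 2
  item 2: 7 − 1 = 6
  item 3: 6
  item 4: 3
  item 5: 7 − 5 = 2
  item 6: 3
  item 7: 1
Total = 2 + 6 + 6 + 3 + 2 + 3 + 1 = 23

23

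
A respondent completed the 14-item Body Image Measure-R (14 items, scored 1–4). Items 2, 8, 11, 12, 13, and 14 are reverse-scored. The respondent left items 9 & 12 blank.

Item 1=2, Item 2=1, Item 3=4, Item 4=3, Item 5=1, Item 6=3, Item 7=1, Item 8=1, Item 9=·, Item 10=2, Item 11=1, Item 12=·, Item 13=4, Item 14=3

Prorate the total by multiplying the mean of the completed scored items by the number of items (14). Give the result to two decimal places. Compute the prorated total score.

36.17

Reverse-coded (reverse-coded value = 5 − response):
  item 2: 5 − 1 = 4
  item 8: 5 − 1 = 4
  item 11: 5 − 1 = 4
  item 13: 5 − 4 = 1
  item 14: 5 − 3 = 2
Completed scored items (12 of 14): 2, 4, 4, 3, 1, 3, 1, 4, 2, 4, 1, 2; sum = 31.
Person mean = 31 / 12 ≈ 2.5833
Prorated total = (31 / 12) × 14 = 36.17 (to 2 dp)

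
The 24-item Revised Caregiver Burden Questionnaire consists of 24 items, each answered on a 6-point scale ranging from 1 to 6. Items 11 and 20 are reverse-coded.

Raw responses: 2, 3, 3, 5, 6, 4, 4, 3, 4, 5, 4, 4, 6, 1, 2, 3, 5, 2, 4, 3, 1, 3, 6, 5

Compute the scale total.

88

Raw sum = 88. Reverse-coded items: 11, 20; their raw sum = 7.
Each reversal replaces raw with 7 − raw, changing the total by 7 − 2·raw per item.
Total = 88 + 2·7 − 2·7 = 88 + 14 − 14 = 88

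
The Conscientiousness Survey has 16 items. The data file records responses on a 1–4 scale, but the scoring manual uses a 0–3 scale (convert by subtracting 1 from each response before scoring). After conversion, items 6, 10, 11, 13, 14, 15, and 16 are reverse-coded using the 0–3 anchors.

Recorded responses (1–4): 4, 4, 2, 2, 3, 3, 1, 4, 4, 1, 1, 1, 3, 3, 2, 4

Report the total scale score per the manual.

Convert to 0–3: 3, 3, 1, 1, 2, 2, 0, 3, 3, 0, 0, 0, 2, 2, 1, 3
Reverse-coded (on a 0–3 scale, reversed = 3 − raw):
  item 6: 3 − 2 = 1
  item 10: 3 − 0 = 3
  item 11: 3 − 0 = 3
  item 13: 3 − 2 = 1
  item 14: 3 − 2 = 1
  item 15: 3 − 1 = 2
  item 16: 3 − 3 = 0
Scored: 3, 3, 1, 1, 2, 1, 0, 3, 3, 3, 3, 0, 1, 1, 2, 0
Total = 27

27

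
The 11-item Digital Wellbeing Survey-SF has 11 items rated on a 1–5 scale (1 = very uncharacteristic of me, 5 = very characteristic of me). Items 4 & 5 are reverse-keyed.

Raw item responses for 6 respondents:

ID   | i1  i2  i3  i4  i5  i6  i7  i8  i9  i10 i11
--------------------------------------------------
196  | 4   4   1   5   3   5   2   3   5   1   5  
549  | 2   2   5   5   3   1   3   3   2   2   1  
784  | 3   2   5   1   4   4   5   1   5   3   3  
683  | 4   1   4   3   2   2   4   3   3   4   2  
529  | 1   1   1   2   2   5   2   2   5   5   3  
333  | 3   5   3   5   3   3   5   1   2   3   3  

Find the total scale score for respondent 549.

Respondent 549 raw: 2, 2, 5, 5, 3, 1, 3, 3, 2, 2, 1.
Reverse-coded (on a 1–5 scale, reversed = 6 − raw):
  item 1: 2
  item 2: 2
  item 3: 5
  item 4: 6 − 5 = 1
  item 5: 6 − 3 = 3
  item 6: 1
  item 7: 3
  item 8: 3
  item 9: 2
  item 10: 2
  item 11: 1
Sum = 2 + 2 + 5 + 1 + 3 + 1 + 3 + 3 + 2 + 2 + 1 = 25

25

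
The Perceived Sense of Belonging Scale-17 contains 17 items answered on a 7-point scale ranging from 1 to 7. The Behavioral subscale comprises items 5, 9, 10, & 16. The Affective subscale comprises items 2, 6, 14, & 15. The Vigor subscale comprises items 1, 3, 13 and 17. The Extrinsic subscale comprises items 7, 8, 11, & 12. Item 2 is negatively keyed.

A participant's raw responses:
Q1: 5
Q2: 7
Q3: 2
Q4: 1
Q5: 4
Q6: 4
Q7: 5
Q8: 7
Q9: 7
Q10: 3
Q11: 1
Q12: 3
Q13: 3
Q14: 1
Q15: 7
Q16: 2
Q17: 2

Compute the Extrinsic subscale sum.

Extrinsic items: 7, 8, 11, 12.
  item 7: 5
  item 8: 7
  item 11: 1
  item 12: 3
Sum = 5 + 7 + 1 + 3 = 16

16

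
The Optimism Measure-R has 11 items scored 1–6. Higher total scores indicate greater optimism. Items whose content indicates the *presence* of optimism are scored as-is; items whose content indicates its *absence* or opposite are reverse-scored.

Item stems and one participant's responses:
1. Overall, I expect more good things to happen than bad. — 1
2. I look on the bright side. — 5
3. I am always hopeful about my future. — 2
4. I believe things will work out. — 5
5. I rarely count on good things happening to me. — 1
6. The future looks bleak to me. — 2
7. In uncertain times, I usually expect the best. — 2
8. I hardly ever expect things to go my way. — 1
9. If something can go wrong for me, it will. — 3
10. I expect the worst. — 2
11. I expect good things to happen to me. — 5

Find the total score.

Items 5, 6, 8, 9, 10 describe the absence/opposite of optimism → reverse-score.
reversed = (1+6) − raw = 7 − raw.
  item 1: 1
  item 2: 5
  item 3: 2
  item 4: 5
  item 5: 7 − 1 = 6
  item 6: 7 − 2 = 5
  item 7: 2
  item 8: 7 − 1 = 6
  item 9: 7 − 3 = 4
  item 10: 7 − 2 = 5
  item 11: 5
Total = 1 + 5 + 2 + 5 + 6 + 5 + 2 + 6 + 4 + 5 + 5 = 46

46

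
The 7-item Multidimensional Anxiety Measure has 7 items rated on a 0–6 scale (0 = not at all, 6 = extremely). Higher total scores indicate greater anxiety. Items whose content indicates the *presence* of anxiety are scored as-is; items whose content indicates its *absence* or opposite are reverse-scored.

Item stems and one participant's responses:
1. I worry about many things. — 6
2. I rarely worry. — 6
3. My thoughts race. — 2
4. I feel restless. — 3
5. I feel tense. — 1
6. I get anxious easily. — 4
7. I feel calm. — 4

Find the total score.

18

Items 2, 7 describe the absence/opposite of anxiety → reverse-score.
reversed = (0+6) − raw = 6 − raw.
  item 1: 6
  item 2: 6 − 6 = 0
  item 3: 2
  item 4: 3
  item 5: 1
  item 6: 4
  item 7: 6 − 4 = 2
Total = 6 + 0 + 2 + 3 + 1 + 4 + 2 = 18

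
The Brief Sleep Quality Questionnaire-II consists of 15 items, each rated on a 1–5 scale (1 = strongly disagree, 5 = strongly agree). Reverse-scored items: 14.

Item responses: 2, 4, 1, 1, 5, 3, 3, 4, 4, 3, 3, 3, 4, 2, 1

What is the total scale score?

45

Reverse-coded items (reversed = (1+5) − raw = 6 − raw):
  item 14: 6 − 2 = 4
Scored responses: 2, 4, 1, 1, 5, 3, 3, 4, 4, 3, 3, 3, 4, 4, 1
Total = 2 + 4 + 1 + 1 + 5 + 3 + 3 + 4 + 4 + 3 + 3 + 3 + 4 + 4 + 1 = 45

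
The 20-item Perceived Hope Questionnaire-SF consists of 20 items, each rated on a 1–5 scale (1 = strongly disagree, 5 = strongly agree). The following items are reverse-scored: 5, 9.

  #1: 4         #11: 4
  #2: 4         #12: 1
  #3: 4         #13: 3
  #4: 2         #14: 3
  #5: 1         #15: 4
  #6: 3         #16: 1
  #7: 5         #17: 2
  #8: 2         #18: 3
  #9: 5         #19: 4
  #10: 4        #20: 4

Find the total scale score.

63

Reversing items 5 & 9 with 6 − raw:
Total = 4 + 4 + 4 + 2 + (6−1) + 3 + 5 + 2 + (6−5) + 4 + 4 + 1 + 3 + 3 + 4 + 1 + 2 + 3 + 4 + 4
      = 4 + 4 + 4 + 2 + 5 + 3 + 5 + 2 + 1 + 4 + 4 + 1 + 3 + 3 + 4 + 1 + 2 + 3 + 4 + 4 = 63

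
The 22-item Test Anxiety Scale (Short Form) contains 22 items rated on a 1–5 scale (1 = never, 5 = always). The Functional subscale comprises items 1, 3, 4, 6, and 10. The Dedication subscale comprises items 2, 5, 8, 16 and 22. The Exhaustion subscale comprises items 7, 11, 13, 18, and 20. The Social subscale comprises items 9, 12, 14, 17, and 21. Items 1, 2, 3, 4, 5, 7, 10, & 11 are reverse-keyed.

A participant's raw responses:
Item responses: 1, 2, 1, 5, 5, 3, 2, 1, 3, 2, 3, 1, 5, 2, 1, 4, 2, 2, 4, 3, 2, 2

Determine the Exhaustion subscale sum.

17

Exhaustion items: 7, 11, 13, 18, 20.
Of these, items 7 & 11 are reverse-keyed; on a 1–5 scale, reversed = 6 − raw.
  item 7: 6 − 2 = 4
  item 11: 6 − 3 = 3
  item 13: 5
  item 18: 2
  item 20: 3
Sum = 4 + 3 + 5 + 2 + 3 = 17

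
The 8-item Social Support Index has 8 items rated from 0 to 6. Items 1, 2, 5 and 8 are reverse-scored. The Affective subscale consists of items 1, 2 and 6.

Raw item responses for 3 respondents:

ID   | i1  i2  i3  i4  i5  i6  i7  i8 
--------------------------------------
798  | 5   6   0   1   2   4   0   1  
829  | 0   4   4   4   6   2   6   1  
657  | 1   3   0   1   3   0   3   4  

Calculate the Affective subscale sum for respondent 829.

10

Respondent 829 raw: 0, 4, 4, 4, 6, 2, 6, 1.
Affective items: 1, 2, 6.
Reverse-coded (reversed = (0+6) − raw = 6 − raw):
  item 1: 6 − 0 = 6
  item 2: 6 − 4 = 2
  item 6: 2
Sum = 6 + 2 + 2 = 10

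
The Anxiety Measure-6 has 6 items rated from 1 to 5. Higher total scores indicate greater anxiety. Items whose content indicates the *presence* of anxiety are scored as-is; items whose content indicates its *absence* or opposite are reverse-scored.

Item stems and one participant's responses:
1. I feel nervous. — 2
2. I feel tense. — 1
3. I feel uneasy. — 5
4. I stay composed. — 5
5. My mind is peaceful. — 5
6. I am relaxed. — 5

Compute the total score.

11

Items 4, 5, 6 describe the absence/opposite of anxiety → reverse-score.
on a 1–5 scale, reversed = 6 − raw.
  item 1: 2
  item 2: 1
  item 3: 5
  item 4: 6 − 5 = 1
  item 5: 6 − 5 = 1
  item 6: 6 − 5 = 1
Total = 2 + 1 + 5 + 1 + 1 + 1 = 11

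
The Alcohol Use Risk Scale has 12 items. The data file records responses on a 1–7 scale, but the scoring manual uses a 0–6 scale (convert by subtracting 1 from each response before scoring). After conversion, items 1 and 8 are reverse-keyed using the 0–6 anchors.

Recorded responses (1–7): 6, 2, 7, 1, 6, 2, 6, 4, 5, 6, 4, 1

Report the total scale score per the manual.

34

Convert to 0–6: 5, 1, 6, 0, 5, 1, 5, 3, 4, 5, 3, 0
Reverse-coded (reversed = (0+6) − raw = 6 − raw):
  item 1: 6 − 5 = 1
  item 8: 6 − 3 = 3
Scored: 1, 1, 6, 0, 5, 1, 5, 3, 4, 5, 3, 0
Total = 34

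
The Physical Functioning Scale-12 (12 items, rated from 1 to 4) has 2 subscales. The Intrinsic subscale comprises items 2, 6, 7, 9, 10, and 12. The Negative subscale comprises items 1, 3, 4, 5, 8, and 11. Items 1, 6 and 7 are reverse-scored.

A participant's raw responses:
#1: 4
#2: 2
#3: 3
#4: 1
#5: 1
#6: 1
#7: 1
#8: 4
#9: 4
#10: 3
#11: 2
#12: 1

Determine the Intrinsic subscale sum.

Intrinsic items: 2, 6, 7, 9, 10, 12.
Of these, items 6 and 7 are reverse-scored; reverse-coded value = 5 − response.
  item 2: 2
  item 6: 5 − 1 = 4
  item 7: 5 − 1 = 4
  item 9: 4
  item 10: 3
  item 12: 1
Sum = 2 + 4 + 4 + 4 + 3 + 1 = 18

18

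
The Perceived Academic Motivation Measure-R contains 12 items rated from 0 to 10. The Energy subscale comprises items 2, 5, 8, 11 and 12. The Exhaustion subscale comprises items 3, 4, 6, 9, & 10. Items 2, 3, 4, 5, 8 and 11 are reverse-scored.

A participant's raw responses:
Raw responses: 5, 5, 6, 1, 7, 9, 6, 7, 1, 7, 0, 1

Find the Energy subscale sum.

22

Energy items: 2, 5, 8, 11, 12.
Of these, items 2, 5, 8, & 11 are reverse-scored; reverse-coded value = 10 − response.
  item 2: 10 − 5 = 5
  item 5: 10 − 7 = 3
  item 8: 10 − 7 = 3
  item 11: 10 − 0 = 10
  item 12: 1
Sum = 5 + 3 + 3 + 10 + 1 = 22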